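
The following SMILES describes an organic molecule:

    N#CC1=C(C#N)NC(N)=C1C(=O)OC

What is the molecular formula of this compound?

C8H6N4O2

Walk through each heavy atom and fill implicit hydrogens from standard valence (C 4, N 3, O 2, S 2, halogen 1):
  atom 1: N, bond orders sum to 3 (valence 3) → 0 H
  atom 2: C, bond orders sum to 4 (valence 4) → 0 H
  atom 3: C, bond orders sum to 4 (valence 4) → 0 H
  atom 4: C, bond orders sum to 4 (valence 4) → 0 H
  atom 5: C, bond orders sum to 4 (valence 4) → 0 H
  atom 6: N, bond orders sum to 3 (valence 3) → 0 H
  atom 7: N, bond orders sum to 2 (valence 3) → 1 H
  atom 8: C, bond orders sum to 4 (valence 4) → 0 H
  atom 9: N, bond orders sum to 1 (valence 3) → 2 H
  atom 10: C, bond orders sum to 4 (valence 4) → 0 H
  atom 11: C, bond orders sum to 4 (valence 4) → 0 H
  atom 12: O, bond orders sum to 2 (valence 2) → 0 H
  atom 13: O, bond orders sum to 2 (valence 2) → 0 H
  atom 14: C, bond orders sum to 1 (valence 4) → 3 H
Totals → C:8, H:6, N:4, O:2.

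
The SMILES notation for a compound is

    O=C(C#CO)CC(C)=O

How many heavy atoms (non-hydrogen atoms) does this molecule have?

Every atom symbol written in the SMILES (organic subset) is one heavy atom; implicit H are not written.
Heavy atoms by element → C:6, O:3.
Total: 9.

9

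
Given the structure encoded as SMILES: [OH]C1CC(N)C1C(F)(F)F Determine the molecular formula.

Walk through each heavy atom and fill implicit hydrogens from standard valence (C 4, N 3, O 2, S 2, halogen 1):
  atom 1: O with explicit H count 1
  atom 2: C, bond orders sum to 3 (valence 4) → 1 H
  atom 3: C, bond orders sum to 2 (valence 4) → 2 H
  atom 4: C, bond orders sum to 3 (valence 4) → 1 H
  atom 5: N, bond orders sum to 1 (valence 3) → 2 H
  atom 6: C, bond orders sum to 3 (valence 4) → 1 H
  atom 7: C, bond orders sum to 4 (valence 4) → 0 H
  atom 8: F (halogen, monovalent) → 0 H
  atom 9: F (halogen, monovalent) → 0 H
  atom 10: F (halogen, monovalent) → 0 H
Totals → C:5, H:8, F:3, N:1, O:1.

C5H8F3NO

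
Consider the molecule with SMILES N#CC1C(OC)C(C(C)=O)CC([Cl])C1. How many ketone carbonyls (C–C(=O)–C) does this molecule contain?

The ketone motif appears at heavy-atom position 8 in the SMILES.
Other groups present: 1 ether, 1 nitrile.
Ketone count: 1.

1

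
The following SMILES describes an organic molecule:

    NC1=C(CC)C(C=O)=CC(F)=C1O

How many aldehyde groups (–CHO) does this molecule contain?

1

The aldehyde motif appears at heavy-atom position 7 in the SMILES.
Other groups present: 1 hydroxyl, 1 primary amine.
Aldehyde count: 1.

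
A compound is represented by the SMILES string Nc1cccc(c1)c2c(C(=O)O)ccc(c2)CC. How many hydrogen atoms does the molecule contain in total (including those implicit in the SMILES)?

15

Walk through each heavy atom and fill implicit hydrogens from standard valence (C 4, N 3, O 2, S 2, halogen 1); for lowercase aromatic atoms, an aromatic c carries 1 H when it has two neighbours and 0 H with three, and aromatic n carries 0 H:
  atom 1: N, bond orders sum to 1 (valence 3) → 2 H
  atom 2: aromatic c, 3 neighbours → 0 H
  atom 3: aromatic c, 2 neighbours → 1 H
  atom 4: aromatic c, 2 neighbours → 1 H
  atom 5: aromatic c, 2 neighbours → 1 H
  atom 6: aromatic c, 3 neighbours → 0 H
  atom 7: aromatic c, 2 neighbours → 1 H
  atom 8: aromatic c, 3 neighbours → 0 H
  atom 9: aromatic c, 3 neighbours → 0 H
  atom 10: C, bond orders sum to 4 (valence 4) → 0 H
  atom 11: O, bond orders sum to 2 (valence 2) → 0 H
  atom 12: O, bond orders sum to 1 (valence 2) → 1 H
  atom 13: aromatic c, 2 neighbours → 1 H
  atom 14: aromatic c, 2 neighbours → 1 H
  atom 15: aromatic c, 3 neighbours → 0 H
  atom 16: aromatic c, 2 neighbours → 1 H
  atom 17: C, bond orders sum to 2 (valence 4) → 2 H
  atom 18: C, bond orders sum to 1 (valence 4) → 3 H
Total hydrogens: 15.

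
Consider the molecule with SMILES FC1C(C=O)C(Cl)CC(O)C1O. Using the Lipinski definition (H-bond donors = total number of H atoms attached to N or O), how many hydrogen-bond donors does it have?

2

Donors: find every N or O and count the H atoms it carries.
  atom 5 (O): bond orders sum to 2 → 0 H
  atom 10 (O): bond orders sum to 1 → 1 H
  atom 12 (O): bond orders sum to 1 → 1 H
Lipinski HBD = 2.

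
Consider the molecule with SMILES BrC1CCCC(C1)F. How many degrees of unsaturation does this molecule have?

Degree of unsaturation = (number of rings) + (number of π bonds).
Ring closures in the SMILES: 1.
π bonds: none → 0 DoU from unsaturation.
Total DoU = 1 + 0 = 1.

1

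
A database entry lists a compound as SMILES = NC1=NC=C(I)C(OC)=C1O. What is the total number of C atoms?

Count every carbon token in the SMILES (each C, including those in ring-closure positions and inside branches).
Carbon count: 6.

6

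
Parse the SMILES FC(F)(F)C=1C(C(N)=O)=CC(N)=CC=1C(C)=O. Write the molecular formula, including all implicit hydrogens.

Walk through each heavy atom and fill implicit hydrogens from standard valence (C 4, N 3, O 2, S 2, halogen 1):
  atom 1: F (halogen, monovalent) → 0 H
  atom 2: C, bond orders sum to 4 (valence 4) → 0 H
  atom 3: F (halogen, monovalent) → 0 H
  atom 4: F (halogen, monovalent) → 0 H
  atom 5: C, bond orders sum to 4 (valence 4) → 0 H
  atom 6: C, bond orders sum to 4 (valence 4) → 0 H
  atom 7: C, bond orders sum to 4 (valence 4) → 0 H
  atom 8: N, bond orders sum to 1 (valence 3) → 2 H
  atom 9: O, bond orders sum to 2 (valence 2) → 0 H
  atom 10: C, bond orders sum to 3 (valence 4) → 1 H
  atom 11: C, bond orders sum to 4 (valence 4) → 0 H
  atom 12: N, bond orders sum to 1 (valence 3) → 2 H
  atom 13: C, bond orders sum to 3 (valence 4) → 1 H
  atom 14: C, bond orders sum to 4 (valence 4) → 0 H
  atom 15: C, bond orders sum to 4 (valence 4) → 0 H
  atom 16: C, bond orders sum to 1 (valence 4) → 3 H
  atom 17: O, bond orders sum to 2 (valence 2) → 0 H
Totals → C:10, H:9, F:3, N:2, O:2.
In Hill order: C10H9F3N2O2.

C10H9F3N2O2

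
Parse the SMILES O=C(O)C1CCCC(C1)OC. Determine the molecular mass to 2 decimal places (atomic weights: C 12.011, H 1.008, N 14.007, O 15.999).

First, the molecular formula is C8H14O3 (counting implicit H from valence).
  C: 8 × 12.011 = 96.088
  H: 14 × 1.008 = 14.112
  O: 3 × 15.999 = 47.997
Sum: 8×12.011 + 14×1.008 + 3×15.999 = 158.197 → 158.20 g/mol.

158.20 g/mol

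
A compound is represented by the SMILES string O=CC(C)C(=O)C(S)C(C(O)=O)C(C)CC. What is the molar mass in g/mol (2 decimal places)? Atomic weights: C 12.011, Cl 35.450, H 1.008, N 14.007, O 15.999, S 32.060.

246.32 g/mol

First, the molecular formula is C11H18O4S (counting implicit H from valence).
  C: 11 × 12.011 = 132.121
  H: 18 × 1.008 = 18.144
  O: 4 × 15.999 = 63.996
  S: 1 × 32.060 = 32.060
Sum: 11×12.011 + 18×1.008 + 4×15.999 + 1×32.060 = 246.321 → 246.32 g/mol.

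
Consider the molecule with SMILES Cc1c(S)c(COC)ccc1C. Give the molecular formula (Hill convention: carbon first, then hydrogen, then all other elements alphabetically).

C10H14OS

Walk through each heavy atom and fill implicit hydrogens from standard valence (C 4, N 3, O 2, S 2, halogen 1); for lowercase aromatic atoms, an aromatic c carries 1 H when it has two neighbours and 0 H with three, and aromatic n carries 0 H:
  atom 1: C, bond orders sum to 1 (valence 4) → 3 H
  atom 2: aromatic c, 3 neighbours → 0 H
  atom 3: aromatic c, 3 neighbours → 0 H
  atom 4: S, bond orders sum to 1 (valence 2) → 1 H
  atom 5: aromatic c, 3 neighbours → 0 H
  atom 6: C, bond orders sum to 2 (valence 4) → 2 H
  atom 7: O, bond orders sum to 2 (valence 2) → 0 H
  atom 8: C, bond orders sum to 1 (valence 4) → 3 H
  atom 9: aromatic c, 2 neighbours → 1 H
  atom 10: aromatic c, 2 neighbours → 1 H
  atom 11: aromatic c, 3 neighbours → 0 H
  atom 12: C, bond orders sum to 1 (valence 4) → 3 H
Totals → C:10, H:14, O:1, S:1.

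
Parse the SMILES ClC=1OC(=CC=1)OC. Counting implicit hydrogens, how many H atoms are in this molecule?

Walk through each heavy atom and fill implicit hydrogens from standard valence (C 4, N 3, O 2, S 2, halogen 1):
  atom 1: Cl (halogen, monovalent) → 0 H
  atom 2: C, bond orders sum to 4 (valence 4) → 0 H
  atom 3: O, bond orders sum to 2 (valence 2) → 0 H
  atom 4: C, bond orders sum to 4 (valence 4) → 0 H
  atom 5: C, bond orders sum to 3 (valence 4) → 1 H
  atom 6: C, bond orders sum to 3 (valence 4) → 1 H
  atom 7: O, bond orders sum to 2 (valence 2) → 0 H
  atom 8: C, bond orders sum to 1 (valence 4) → 3 H
Total hydrogens: 5.

5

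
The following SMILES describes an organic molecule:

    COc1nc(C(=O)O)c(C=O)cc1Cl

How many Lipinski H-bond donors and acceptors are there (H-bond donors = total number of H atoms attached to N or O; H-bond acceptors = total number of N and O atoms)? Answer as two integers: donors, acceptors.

Donors: find every N or O and count the H atoms it carries.
  atom 2 (O): bond orders sum to 2 → 0 H
  atom 4 (N): bond orders sum to 3 → 0 H
  atom 7 (O): bond orders sum to 2 → 0 H
  atom 8 (O): bond orders sum to 1 → 1 H
  atom 11 (O): bond orders sum to 2 → 0 H
Lipinski HBD = 1.
Acceptors: N atoms = 1, O atoms = 4 → HBA = 5.

1, 5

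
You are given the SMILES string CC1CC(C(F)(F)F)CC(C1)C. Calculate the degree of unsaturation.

1

Degree of unsaturation = (number of rings) + (number of π bonds).
Ring closures in the SMILES: 1.
π bonds: none → 0 DoU from unsaturation.
Total DoU = 1 + 0 = 1.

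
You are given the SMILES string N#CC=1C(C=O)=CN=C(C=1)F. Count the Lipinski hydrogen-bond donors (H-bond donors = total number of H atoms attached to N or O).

0

Donors: find every N or O and count the H atoms it carries.
  atom 1 (N): bond orders sum to 3 → 0 H
  atom 6 (O): bond orders sum to 2 → 0 H
  atom 8 (N): bond orders sum to 3 → 0 H
Lipinski HBD = 0.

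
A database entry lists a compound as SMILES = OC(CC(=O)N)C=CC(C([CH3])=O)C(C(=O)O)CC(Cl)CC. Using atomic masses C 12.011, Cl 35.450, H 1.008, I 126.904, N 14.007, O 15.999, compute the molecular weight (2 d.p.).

First, the molecular formula is C14H22ClNO5 (counting implicit H from valence).
  C: 14 × 12.011 = 168.154
  Cl: 1 × 35.450 = 35.450
  H: 22 × 1.008 = 22.176
  N: 1 × 14.007 = 14.007
  O: 5 × 15.999 = 79.995
Sum: 14×12.011 + 1×35.450 + 22×1.008 + 1×14.007 + 5×15.999 = 319.782 → 319.78 g/mol.

319.78 g/mol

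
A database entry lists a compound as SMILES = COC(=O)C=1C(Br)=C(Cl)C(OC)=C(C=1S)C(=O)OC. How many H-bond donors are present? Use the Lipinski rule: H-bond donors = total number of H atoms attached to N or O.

Donors: find every N or O and count the H atoms it carries.
  atom 2 (O): bond orders sum to 2 → 0 H
  atom 4 (O): bond orders sum to 2 → 0 H
  atom 11 (O): bond orders sum to 2 → 0 H
  atom 17 (O): bond orders sum to 2 → 0 H
  atom 18 (O): bond orders sum to 2 → 0 H
Lipinski HBD = 0.

0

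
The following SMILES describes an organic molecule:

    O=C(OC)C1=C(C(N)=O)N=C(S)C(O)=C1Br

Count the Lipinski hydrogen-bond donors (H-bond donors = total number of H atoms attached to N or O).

Donors: find every N or O and count the H atoms it carries.
  atom 1 (O): bond orders sum to 2 → 0 H
  atom 3 (O): bond orders sum to 2 → 0 H
  atom 8 (N): bond orders sum to 1 → 2 H
  atom 9 (O): bond orders sum to 2 → 0 H
  atom 10 (N): bond orders sum to 3 → 0 H
  atom 14 (O): bond orders sum to 1 → 1 H
Lipinski HBD = 3.

3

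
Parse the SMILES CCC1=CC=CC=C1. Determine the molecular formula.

Walk through each heavy atom and fill implicit hydrogens from standard valence (C 4, N 3, O 2, S 2, halogen 1):
  atom 1: C, bond orders sum to 1 (valence 4) → 3 H
  atom 2: C, bond orders sum to 2 (valence 4) → 2 H
  atom 3: C, bond orders sum to 4 (valence 4) → 0 H
  atom 4: C, bond orders sum to 3 (valence 4) → 1 H
  atom 5: C, bond orders sum to 3 (valence 4) → 1 H
  atom 6: C, bond orders sum to 3 (valence 4) → 1 H
  atom 7: C, bond orders sum to 3 (valence 4) → 1 H
  atom 8: C, bond orders sum to 3 (valence 4) → 1 H
Totals → C:8, H:10.

C8H10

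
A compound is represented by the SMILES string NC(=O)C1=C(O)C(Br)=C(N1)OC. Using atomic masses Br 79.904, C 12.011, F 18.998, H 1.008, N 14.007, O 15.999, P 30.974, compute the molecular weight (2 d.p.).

235.04 g/mol

First, the molecular formula is C6H7BrN2O3 (counting implicit H from valence).
  Br: 1 × 79.904 = 79.904
  C: 6 × 12.011 = 72.066
  H: 7 × 1.008 = 7.056
  N: 2 × 14.007 = 28.014
  O: 3 × 15.999 = 47.997
Sum: 1×79.904 + 6×12.011 + 7×1.008 + 2×14.007 + 3×15.999 = 235.037 → 235.04 g/mol.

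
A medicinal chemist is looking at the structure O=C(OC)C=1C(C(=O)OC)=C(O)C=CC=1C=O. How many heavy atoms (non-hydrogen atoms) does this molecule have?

17

Every atom symbol written in the SMILES (organic subset) is one heavy atom; implicit H are not written.
Heavy atoms by element → C:11, O:6.
Total: 17.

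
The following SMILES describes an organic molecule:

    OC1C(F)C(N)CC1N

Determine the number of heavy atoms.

Every atom symbol written in the SMILES (organic subset) is one heavy atom; implicit H are not written.
Heavy atoms by element → C:5, F:1, N:2, O:1.
Total: 9.

9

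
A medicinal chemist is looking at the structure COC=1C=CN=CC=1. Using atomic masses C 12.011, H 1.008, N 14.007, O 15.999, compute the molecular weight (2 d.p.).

109.13 g/mol

First, the molecular formula is C6H7NO (counting implicit H from valence).
  C: 6 × 12.011 = 72.066
  H: 7 × 1.008 = 7.056
  N: 1 × 14.007 = 14.007
  O: 1 × 15.999 = 15.999
Sum: 6×12.011 + 7×1.008 + 1×14.007 + 1×15.999 = 109.128 → 109.13 g/mol.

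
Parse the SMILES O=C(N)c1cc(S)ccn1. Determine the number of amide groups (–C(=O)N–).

The amide motif appears at heavy-atom position 2 in the SMILES.
Other groups present: 1 thiol.
Amide count: 1.

1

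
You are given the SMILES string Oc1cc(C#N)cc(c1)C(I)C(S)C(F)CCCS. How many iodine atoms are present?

Scan the SMILES for I atoms (remember two-letter symbols like Cl and Br are single atoms).
Iodine count: 1.

1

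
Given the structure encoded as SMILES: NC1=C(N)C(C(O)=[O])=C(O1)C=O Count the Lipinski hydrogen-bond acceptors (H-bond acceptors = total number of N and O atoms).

6

N atoms: 2; O atoms: 4.
Lipinski HBA = 2 + 4 = 6.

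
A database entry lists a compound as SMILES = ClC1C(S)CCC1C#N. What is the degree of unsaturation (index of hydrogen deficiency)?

3

Degree of unsaturation = (number of rings) + (number of π bonds).
Ring closures in the SMILES: 1.
π bonds: 1 triple bond (each 2 DoU) → 2 DoU from unsaturation.
Total DoU = 1 + 2 = 3.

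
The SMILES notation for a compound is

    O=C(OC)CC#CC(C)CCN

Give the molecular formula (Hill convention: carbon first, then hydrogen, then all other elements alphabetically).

Walk through each heavy atom and fill implicit hydrogens from standard valence (C 4, N 3, O 2, S 2, halogen 1):
  atom 1: O, bond orders sum to 2 (valence 2) → 0 H
  atom 2: C, bond orders sum to 4 (valence 4) → 0 H
  atom 3: O, bond orders sum to 2 (valence 2) → 0 H
  atom 4: C, bond orders sum to 1 (valence 4) → 3 H
  atom 5: C, bond orders sum to 2 (valence 4) → 2 H
  atom 6: C, bond orders sum to 4 (valence 4) → 0 H
  atom 7: C, bond orders sum to 4 (valence 4) → 0 H
  atom 8: C, bond orders sum to 3 (valence 4) → 1 H
  atom 9: C, bond orders sum to 1 (valence 4) → 3 H
  atom 10: C, bond orders sum to 2 (valence 4) → 2 H
  atom 11: C, bond orders sum to 2 (valence 4) → 2 H
  atom 12: N, bond orders sum to 1 (valence 3) → 2 H
Totals → C:9, H:15, N:1, O:2.

C9H15NO2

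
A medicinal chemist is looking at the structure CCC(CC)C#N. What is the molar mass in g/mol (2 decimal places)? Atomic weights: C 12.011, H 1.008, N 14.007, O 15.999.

97.16 g/mol

First, the molecular formula is C6H11N (counting implicit H from valence).
  C: 6 × 12.011 = 72.066
  H: 11 × 1.008 = 11.088
  N: 1 × 14.007 = 14.007
Sum: 6×12.011 + 11×1.008 + 1×14.007 = 97.161 → 97.16 g/mol.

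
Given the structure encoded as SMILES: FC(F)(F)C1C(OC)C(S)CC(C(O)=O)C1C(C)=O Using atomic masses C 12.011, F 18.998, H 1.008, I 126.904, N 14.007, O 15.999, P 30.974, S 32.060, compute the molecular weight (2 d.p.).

300.29 g/mol

First, the molecular formula is C11H15F3O4S (counting implicit H from valence).
  C: 11 × 12.011 = 132.121
  F: 3 × 18.998 = 56.994
  H: 15 × 1.008 = 15.120
  O: 4 × 15.999 = 63.996
  S: 1 × 32.060 = 32.060
Sum: 11×12.011 + 3×18.998 + 15×1.008 + 4×15.999 + 1×32.060 = 300.291 → 300.29 g/mol.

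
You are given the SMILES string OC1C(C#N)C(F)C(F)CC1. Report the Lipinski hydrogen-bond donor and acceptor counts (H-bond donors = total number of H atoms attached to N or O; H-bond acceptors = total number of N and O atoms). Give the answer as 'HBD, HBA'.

1, 2

Donors: find every N or O and count the H atoms it carries.
  atom 1 (O): bond orders sum to 1 → 1 H
  atom 5 (N): bond orders sum to 3 → 0 H
Lipinski HBD = 1.
Acceptors: N atoms = 1, O atoms = 1 → HBA = 2.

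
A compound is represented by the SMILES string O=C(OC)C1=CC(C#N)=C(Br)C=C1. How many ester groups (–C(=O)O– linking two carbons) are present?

1

The ester motif appears at heavy-atom position 2 in the SMILES.
Other groups present: 1 nitrile.
Ester count: 1.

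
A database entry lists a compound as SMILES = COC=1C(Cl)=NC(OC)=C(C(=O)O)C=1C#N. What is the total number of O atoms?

Scan the SMILES for O atoms (remember two-letter symbols like Cl and Br are single atoms).
Oxygen count: 4.

4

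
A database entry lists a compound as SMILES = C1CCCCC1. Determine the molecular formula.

Walk through each heavy atom and fill implicit hydrogens from standard valence (C 4, N 3, O 2, S 2, halogen 1):
  atom 1: C, bond orders sum to 2 (valence 4) → 2 H
  atom 2: C, bond orders sum to 2 (valence 4) → 2 H
  atom 3: C, bond orders sum to 2 (valence 4) → 2 H
  atom 4: C, bond orders sum to 2 (valence 4) → 2 H
  atom 5: C, bond orders sum to 2 (valence 4) → 2 H
  atom 6: C, bond orders sum to 2 (valence 4) → 2 H
Totals → C:6, H:12.
In Hill order: C6H12.

C6H12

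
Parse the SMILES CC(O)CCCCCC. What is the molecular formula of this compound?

C8H18O

Walk through each heavy atom and fill implicit hydrogens from standard valence (C 4, N 3, O 2, S 2, halogen 1):
  atom 1: C, bond orders sum to 1 (valence 4) → 3 H
  atom 2: C, bond orders sum to 3 (valence 4) → 1 H
  atom 3: O, bond orders sum to 1 (valence 2) → 1 H
  atom 4: C, bond orders sum to 2 (valence 4) → 2 H
  atom 5: C, bond orders sum to 2 (valence 4) → 2 H
  atom 6: C, bond orders sum to 2 (valence 4) → 2 H
  atom 7: C, bond orders sum to 2 (valence 4) → 2 H
  atom 8: C, bond orders sum to 2 (valence 4) → 2 H
  atom 9: C, bond orders sum to 1 (valence 4) → 3 H
Totals → C:8, H:18, O:1.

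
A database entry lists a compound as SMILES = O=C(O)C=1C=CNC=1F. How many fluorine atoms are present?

1

Scan the SMILES for F atoms (remember two-letter symbols like Cl and Br are single atoms).
Fluorine count: 1.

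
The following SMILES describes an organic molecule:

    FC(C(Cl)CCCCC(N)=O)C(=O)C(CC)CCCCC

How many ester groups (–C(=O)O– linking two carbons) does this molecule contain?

0

Scan the SMILES for the ester motif — none present.
Groups that are present: 1 amide, 1 ketone.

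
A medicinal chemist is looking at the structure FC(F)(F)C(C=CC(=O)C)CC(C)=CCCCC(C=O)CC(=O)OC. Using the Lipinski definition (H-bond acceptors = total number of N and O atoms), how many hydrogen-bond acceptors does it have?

N atoms: 0; O atoms: 4.
Lipinski HBA = 0 + 4 = 4.

4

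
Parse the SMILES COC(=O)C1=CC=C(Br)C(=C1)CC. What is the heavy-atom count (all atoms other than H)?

Every atom symbol written in the SMILES (organic subset) is one heavy atom; implicit H are not written.
Heavy atoms by element → Br:1, C:10, O:2.
Total: 13.

13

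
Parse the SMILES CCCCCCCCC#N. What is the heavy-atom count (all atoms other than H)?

Every atom symbol written in the SMILES (organic subset) is one heavy atom; implicit H are not written.
Heavy atoms by element → C:9, N:1.
Total: 10.

10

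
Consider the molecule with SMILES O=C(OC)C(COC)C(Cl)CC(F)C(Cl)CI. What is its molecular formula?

C10H16Cl2FIO3

Walk through each heavy atom and fill implicit hydrogens from standard valence (C 4, N 3, O 2, S 2, halogen 1):
  atom 1: O, bond orders sum to 2 (valence 2) → 0 H
  atom 2: C, bond orders sum to 4 (valence 4) → 0 H
  atom 3: O, bond orders sum to 2 (valence 2) → 0 H
  atom 4: C, bond orders sum to 1 (valence 4) → 3 H
  atom 5: C, bond orders sum to 3 (valence 4) → 1 H
  atom 6: C, bond orders sum to 2 (valence 4) → 2 H
  atom 7: O, bond orders sum to 2 (valence 2) → 0 H
  atom 8: C, bond orders sum to 1 (valence 4) → 3 H
  atom 9: C, bond orders sum to 3 (valence 4) → 1 H
  atom 10: Cl (halogen, monovalent) → 0 H
  atom 11: C, bond orders sum to 2 (valence 4) → 2 H
  atom 12: C, bond orders sum to 3 (valence 4) → 1 H
  atom 13: F (halogen, monovalent) → 0 H
  atom 14: C, bond orders sum to 3 (valence 4) → 1 H
  atom 15: Cl (halogen, monovalent) → 0 H
  atom 16: C, bond orders sum to 2 (valence 4) → 2 H
  atom 17: I (halogen, monovalent) → 0 H
Totals → C:10, H:16, Cl:2, F:1, I:1, O:3.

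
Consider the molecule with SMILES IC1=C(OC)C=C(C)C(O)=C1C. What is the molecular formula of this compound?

Walk through each heavy atom and fill implicit hydrogens from standard valence (C 4, N 3, O 2, S 2, halogen 1):
  atom 1: I (halogen, monovalent) → 0 H
  atom 2: C, bond orders sum to 4 (valence 4) → 0 H
  atom 3: C, bond orders sum to 4 (valence 4) → 0 H
  atom 4: O, bond orders sum to 2 (valence 2) → 0 H
  atom 5: C, bond orders sum to 1 (valence 4) → 3 H
  atom 6: C, bond orders sum to 3 (valence 4) → 1 H
  atom 7: C, bond orders sum to 4 (valence 4) → 0 H
  atom 8: C, bond orders sum to 1 (valence 4) → 3 H
  atom 9: C, bond orders sum to 4 (valence 4) → 0 H
  atom 10: O, bond orders sum to 1 (valence 2) → 1 H
  atom 11: C, bond orders sum to 4 (valence 4) → 0 H
  atom 12: C, bond orders sum to 1 (valence 4) → 3 H
Totals → C:9, H:11, I:1, O:2.
In Hill order: C9H11IO2.

C9H11IO2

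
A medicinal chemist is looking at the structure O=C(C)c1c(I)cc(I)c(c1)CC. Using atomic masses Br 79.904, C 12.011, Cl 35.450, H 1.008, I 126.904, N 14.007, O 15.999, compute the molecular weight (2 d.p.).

First, the molecular formula is C10H10I2O (counting implicit H from valence).
  C: 10 × 12.011 = 120.110
  H: 10 × 1.008 = 10.080
  I: 2 × 126.904 = 253.808
  O: 1 × 15.999 = 15.999
Sum: 10×12.011 + 10×1.008 + 2×126.904 + 1×15.999 = 399.997 → 400.00 g/mol.

400.00 g/mol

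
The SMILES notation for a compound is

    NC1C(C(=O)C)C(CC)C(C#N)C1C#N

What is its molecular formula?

Walk through each heavy atom and fill implicit hydrogens from standard valence (C 4, N 3, O 2, S 2, halogen 1):
  atom 1: N, bond orders sum to 1 (valence 3) → 2 H
  atom 2: C, bond orders sum to 3 (valence 4) → 1 H
  atom 3: C, bond orders sum to 3 (valence 4) → 1 H
  atom 4: C, bond orders sum to 4 (valence 4) → 0 H
  atom 5: O, bond orders sum to 2 (valence 2) → 0 H
  atom 6: C, bond orders sum to 1 (valence 4) → 3 H
  atom 7: C, bond orders sum to 3 (valence 4) → 1 H
  atom 8: C, bond orders sum to 2 (valence 4) → 2 H
  atom 9: C, bond orders sum to 1 (valence 4) → 3 H
  atom 10: C, bond orders sum to 3 (valence 4) → 1 H
  atom 11: C, bond orders sum to 4 (valence 4) → 0 H
  atom 12: N, bond orders sum to 3 (valence 3) → 0 H
  atom 13: C, bond orders sum to 3 (valence 4) → 1 H
  atom 14: C, bond orders sum to 4 (valence 4) → 0 H
  atom 15: N, bond orders sum to 3 (valence 3) → 0 H
Totals → C:11, H:15, N:3, O:1.
In Hill order: C11H15N3O.

C11H15N3O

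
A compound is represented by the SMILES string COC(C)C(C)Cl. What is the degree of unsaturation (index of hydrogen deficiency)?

0

Degree of unsaturation = (number of rings) + (number of π bonds).
Ring closures in the SMILES: 0.
π bonds: none → 0 DoU from unsaturation.
Total DoU = 0 + 0 = 0.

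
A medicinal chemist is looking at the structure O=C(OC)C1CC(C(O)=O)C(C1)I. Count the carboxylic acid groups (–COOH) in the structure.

The carboxylic acid motif appears at heavy-atom position 8 in the SMILES.
Other groups present: 1 ester.
Carboxylic acid count: 1.

1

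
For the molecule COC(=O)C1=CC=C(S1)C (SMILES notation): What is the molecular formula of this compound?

C7H8O2S

Walk through each heavy atom and fill implicit hydrogens from standard valence (C 4, N 3, O 2, S 2, halogen 1):
  atom 1: C, bond orders sum to 1 (valence 4) → 3 H
  atom 2: O, bond orders sum to 2 (valence 2) → 0 H
  atom 3: C, bond orders sum to 4 (valence 4) → 0 H
  atom 4: O, bond orders sum to 2 (valence 2) → 0 H
  atom 5: C, bond orders sum to 4 (valence 4) → 0 H
  atom 6: C, bond orders sum to 3 (valence 4) → 1 H
  atom 7: C, bond orders sum to 3 (valence 4) → 1 H
  atom 8: C, bond orders sum to 4 (valence 4) → 0 H
  atom 9: S, bond orders sum to 2 (valence 2) → 0 H
  atom 10: C, bond orders sum to 1 (valence 4) → 3 H
Totals → C:7, H:8, O:2, S:1.
In Hill order: C7H8O2S.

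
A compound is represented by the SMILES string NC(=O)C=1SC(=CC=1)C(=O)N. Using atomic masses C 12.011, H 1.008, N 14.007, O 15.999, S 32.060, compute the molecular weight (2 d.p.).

First, the molecular formula is C6H6N2O2S (counting implicit H from valence).
  C: 6 × 12.011 = 72.066
  H: 6 × 1.008 = 6.048
  N: 2 × 14.007 = 28.014
  O: 2 × 15.999 = 31.998
  S: 1 × 32.060 = 32.060
Sum: 6×12.011 + 6×1.008 + 2×14.007 + 2×15.999 + 1×32.060 = 170.186 → 170.19 g/mol.

170.19 g/mol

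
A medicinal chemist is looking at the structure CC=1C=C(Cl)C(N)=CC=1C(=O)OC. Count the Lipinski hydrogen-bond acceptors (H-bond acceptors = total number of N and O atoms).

N atoms: 1; O atoms: 2.
Lipinski HBA = 1 + 2 = 3.

3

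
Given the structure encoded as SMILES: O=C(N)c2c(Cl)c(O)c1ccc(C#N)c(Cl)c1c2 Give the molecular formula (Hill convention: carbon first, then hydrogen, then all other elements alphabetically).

Walk through each heavy atom and fill implicit hydrogens from standard valence (C 4, N 3, O 2, S 2, halogen 1); for lowercase aromatic atoms, an aromatic c carries 1 H when it has two neighbours and 0 H with three, and aromatic n carries 0 H:
  atom 1: O, bond orders sum to 2 (valence 2) → 0 H
  atom 2: C, bond orders sum to 4 (valence 4) → 0 H
  atom 3: N, bond orders sum to 1 (valence 3) → 2 H
  atom 4: aromatic c, 3 neighbours → 0 H
  atom 5: aromatic c, 3 neighbours → 0 H
  atom 6: Cl (halogen, monovalent) → 0 H
  atom 7: aromatic c, 3 neighbours → 0 H
  atom 8: O, bond orders sum to 1 (valence 2) → 1 H
  atom 9: aromatic c, 3 neighbours → 0 H
  atom 10: aromatic c, 2 neighbours → 1 H
  atom 11: aromatic c, 2 neighbours → 1 H
  atom 12: aromatic c, 3 neighbours → 0 H
  atom 13: C, bond orders sum to 4 (valence 4) → 0 H
  atom 14: N, bond orders sum to 3 (valence 3) → 0 H
  atom 15: aromatic c, 3 neighbours → 0 H
  atom 16: Cl (halogen, monovalent) → 0 H
  atom 17: aromatic c, 3 neighbours → 0 H
  atom 18: aromatic c, 2 neighbours → 1 H
Totals → C:12, H:6, Cl:2, N:2, O:2.
In Hill order: C12H6Cl2N2O2.

C12H6Cl2N2O2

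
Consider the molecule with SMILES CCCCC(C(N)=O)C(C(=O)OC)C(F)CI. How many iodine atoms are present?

Scan the SMILES for I atoms (remember two-letter symbols like Cl and Br are single atoms).
Iodine count: 1.

1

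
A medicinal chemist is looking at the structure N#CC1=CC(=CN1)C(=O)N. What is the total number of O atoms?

Scan the SMILES for O atoms (remember two-letter symbols like Cl and Br are single atoms).
Oxygen count: 1.

1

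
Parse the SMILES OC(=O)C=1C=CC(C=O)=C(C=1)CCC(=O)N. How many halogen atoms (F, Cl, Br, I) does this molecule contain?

0

Scan the SMILES for the halogen motif — none present.
Groups that are present: 1 aldehyde, 1 amide, 1 carboxylic acid.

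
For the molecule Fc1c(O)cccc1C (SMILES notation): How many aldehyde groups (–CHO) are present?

Scan the SMILES for the aldehyde motif — none present.
Groups that are present: 1 hydroxyl.

0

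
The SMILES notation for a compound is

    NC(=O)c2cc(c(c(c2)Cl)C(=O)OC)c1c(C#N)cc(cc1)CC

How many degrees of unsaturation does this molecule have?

12

Molecular formula: C18H15ClN2O3.
DoU = (2C + 2 + N − H − X) / 2, where X is the halogen count and O/S are ignored.
    = (2·18 + 2 + 2 − 15 − 1) / 2 = 24 / 2 = 12.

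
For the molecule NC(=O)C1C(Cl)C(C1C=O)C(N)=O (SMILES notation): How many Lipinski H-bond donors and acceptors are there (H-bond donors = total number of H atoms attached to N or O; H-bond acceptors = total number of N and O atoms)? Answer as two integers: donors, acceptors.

4, 5

Donors: find every N or O and count the H atoms it carries.
  atom 1 (N): bond orders sum to 1 → 2 H
  atom 3 (O): bond orders sum to 2 → 0 H
  atom 10 (O): bond orders sum to 2 → 0 H
  atom 12 (N): bond orders sum to 1 → 2 H
  atom 13 (O): bond orders sum to 2 → 0 H
Lipinski HBD = 4.
Acceptors: N atoms = 2, O atoms = 3 → HBA = 5.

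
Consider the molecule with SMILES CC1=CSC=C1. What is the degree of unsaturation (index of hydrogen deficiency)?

Degree of unsaturation = (number of rings) + (number of π bonds).
Ring closures in the SMILES: 1.
π bonds: 2 double bonds (each 1 DoU) → 2 DoU from unsaturation.
Total DoU = 1 + 2 = 3.

3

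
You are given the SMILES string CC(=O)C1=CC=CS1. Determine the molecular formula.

Walk through each heavy atom and fill implicit hydrogens from standard valence (C 4, N 3, O 2, S 2, halogen 1):
  atom 1: C, bond orders sum to 1 (valence 4) → 3 H
  atom 2: C, bond orders sum to 4 (valence 4) → 0 H
  atom 3: O, bond orders sum to 2 (valence 2) → 0 H
  atom 4: C, bond orders sum to 4 (valence 4) → 0 H
  atom 5: C, bond orders sum to 3 (valence 4) → 1 H
  atom 6: C, bond orders sum to 3 (valence 4) → 1 H
  atom 7: C, bond orders sum to 3 (valence 4) → 1 H
  atom 8: S, bond orders sum to 2 (valence 2) → 0 H
Totals → C:6, H:6, O:1, S:1.
In Hill order: C6H6OS.

C6H6OS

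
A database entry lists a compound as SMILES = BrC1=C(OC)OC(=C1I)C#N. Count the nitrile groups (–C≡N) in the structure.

The nitrile motif appears at heavy-atom position 10 in the SMILES.
Other groups present: 1 ether.
Nitrile count: 1.

1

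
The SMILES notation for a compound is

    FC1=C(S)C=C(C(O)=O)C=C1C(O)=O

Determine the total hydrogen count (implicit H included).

Walk through each heavy atom and fill implicit hydrogens from standard valence (C 4, N 3, O 2, S 2, halogen 1):
  atom 1: F (halogen, monovalent) → 0 H
  atom 2: C, bond orders sum to 4 (valence 4) → 0 H
  atom 3: C, bond orders sum to 4 (valence 4) → 0 H
  atom 4: S, bond orders sum to 1 (valence 2) → 1 H
  atom 5: C, bond orders sum to 3 (valence 4) → 1 H
  atom 6: C, bond orders sum to 4 (valence 4) → 0 H
  atom 7: C, bond orders sum to 4 (valence 4) → 0 H
  atom 8: O, bond orders sum to 1 (valence 2) → 1 H
  atom 9: O, bond orders sum to 2 (valence 2) → 0 H
  atom 10: C, bond orders sum to 3 (valence 4) → 1 H
  atom 11: C, bond orders sum to 4 (valence 4) → 0 H
  atom 12: C, bond orders sum to 4 (valence 4) → 0 H
  atom 13: O, bond orders sum to 1 (valence 2) → 1 H
  atom 14: O, bond orders sum to 2 (valence 2) → 0 H
Total hydrogens: 5.

5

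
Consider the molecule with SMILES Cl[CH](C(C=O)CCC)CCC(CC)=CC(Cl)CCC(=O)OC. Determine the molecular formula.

C17H28Cl2O3

Walk through each heavy atom and fill implicit hydrogens from standard valence (C 4, N 3, O 2, S 2, halogen 1):
  atom 1: Cl (halogen, monovalent) → 0 H
  atom 2: C with explicit H count 1
  atom 3: C, bond orders sum to 3 (valence 4) → 1 H
  atom 4: C, bond orders sum to 3 (valence 4) → 1 H
  atom 5: O, bond orders sum to 2 (valence 2) → 0 H
  atom 6: C, bond orders sum to 2 (valence 4) → 2 H
  atom 7: C, bond orders sum to 2 (valence 4) → 2 H
  atom 8: C, bond orders sum to 1 (valence 4) → 3 H
  atom 9: C, bond orders sum to 2 (valence 4) → 2 H
  atom 10: C, bond orders sum to 2 (valence 4) → 2 H
  atom 11: C, bond orders sum to 4 (valence 4) → 0 H
  atom 12: C, bond orders sum to 2 (valence 4) → 2 H
  atom 13: C, bond orders sum to 1 (valence 4) → 3 H
  atom 14: C, bond orders sum to 3 (valence 4) → 1 H
  atom 15: C, bond orders sum to 3 (valence 4) → 1 H
  atom 16: Cl (halogen, monovalent) → 0 H
  atom 17: C, bond orders sum to 2 (valence 4) → 2 H
  atom 18: C, bond orders sum to 2 (valence 4) → 2 H
  atom 19: C, bond orders sum to 4 (valence 4) → 0 H
  atom 20: O, bond orders sum to 2 (valence 2) → 0 H
  atom 21: O, bond orders sum to 2 (valence 2) → 0 H
  atom 22: C, bond orders sum to 1 (valence 4) → 3 H
Totals → C:17, H:28, Cl:2, O:3.
In Hill order: C17H28Cl2O3.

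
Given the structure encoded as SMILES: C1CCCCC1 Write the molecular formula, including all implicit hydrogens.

Walk through each heavy atom and fill implicit hydrogens from standard valence (C 4, N 3, O 2, S 2, halogen 1):
  atom 1: C, bond orders sum to 2 (valence 4) → 2 H
  atom 2: C, bond orders sum to 2 (valence 4) → 2 H
  atom 3: C, bond orders sum to 2 (valence 4) → 2 H
  atom 4: C, bond orders sum to 2 (valence 4) → 2 H
  atom 5: C, bond orders sum to 2 (valence 4) → 2 H
  atom 6: C, bond orders sum to 2 (valence 4) → 2 H
Totals → C:6, H:12.

C6H12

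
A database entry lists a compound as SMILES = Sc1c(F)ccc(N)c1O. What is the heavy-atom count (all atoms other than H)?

Every atom symbol written in the SMILES (organic subset) is one heavy atom; implicit H are not written.
Heavy atoms by element → C:6, F:1, N:1, O:1, S:1.
Total: 10.

10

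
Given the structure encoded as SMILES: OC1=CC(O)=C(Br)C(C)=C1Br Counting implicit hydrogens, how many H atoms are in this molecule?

6

Walk through each heavy atom and fill implicit hydrogens from standard valence (C 4, N 3, O 2, S 2, halogen 1):
  atom 1: O, bond orders sum to 1 (valence 2) → 1 H
  atom 2: C, bond orders sum to 4 (valence 4) → 0 H
  atom 3: C, bond orders sum to 3 (valence 4) → 1 H
  atom 4: C, bond orders sum to 4 (valence 4) → 0 H
  atom 5: O, bond orders sum to 1 (valence 2) → 1 H
  atom 6: C, bond orders sum to 4 (valence 4) → 0 H
  atom 7: Br (halogen, monovalent) → 0 H
  atom 8: C, bond orders sum to 4 (valence 4) → 0 H
  atom 9: C, bond orders sum to 1 (valence 4) → 3 H
  atom 10: C, bond orders sum to 4 (valence 4) → 0 H
  atom 11: Br (halogen, monovalent) → 0 H
Total hydrogens: 6.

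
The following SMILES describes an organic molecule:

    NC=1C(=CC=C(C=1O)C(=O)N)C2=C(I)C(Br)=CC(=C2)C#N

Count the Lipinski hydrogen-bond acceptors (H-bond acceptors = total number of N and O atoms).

N atoms: 3; O atoms: 2.
Lipinski HBA = 3 + 2 = 5.

5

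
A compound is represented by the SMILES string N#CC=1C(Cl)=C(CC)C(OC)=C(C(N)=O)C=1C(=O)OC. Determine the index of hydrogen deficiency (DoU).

8

Molecular formula: C13H13ClN2O4.
DoU = (2C + 2 + N − H − X) / 2, where X is the halogen count and O/S are ignored.
    = (2·13 + 2 + 2 − 13 − 1) / 2 = 16 / 2 = 8.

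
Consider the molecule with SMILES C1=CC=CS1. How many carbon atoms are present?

Count every carbon token in the SMILES (each C, including those in ring-closure positions and inside branches).
Carbon count: 4.

4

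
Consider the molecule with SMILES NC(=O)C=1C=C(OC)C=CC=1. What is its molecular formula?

Walk through each heavy atom and fill implicit hydrogens from standard valence (C 4, N 3, O 2, S 2, halogen 1):
  atom 1: N, bond orders sum to 1 (valence 3) → 2 H
  atom 2: C, bond orders sum to 4 (valence 4) → 0 H
  atom 3: O, bond orders sum to 2 (valence 2) → 0 H
  atom 4: C, bond orders sum to 4 (valence 4) → 0 H
  atom 5: C, bond orders sum to 3 (valence 4) → 1 H
  atom 6: C, bond orders sum to 4 (valence 4) → 0 H
  atom 7: O, bond orders sum to 2 (valence 2) → 0 H
  atom 8: C, bond orders sum to 1 (valence 4) → 3 H
  atom 9: C, bond orders sum to 3 (valence 4) → 1 H
  atom 10: C, bond orders sum to 3 (valence 4) → 1 H
  atom 11: C, bond orders sum to 3 (valence 4) → 1 H
Totals → C:8, H:9, N:1, O:2.

C8H9NO2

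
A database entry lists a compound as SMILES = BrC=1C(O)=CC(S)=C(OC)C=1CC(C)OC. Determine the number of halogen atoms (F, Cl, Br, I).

1

Halogen atoms appear at heavy-atom position 1 (1×Br).
Other groups present: 2 ether, 1 hydroxyl, 1 thiol.
Halogen count: 1.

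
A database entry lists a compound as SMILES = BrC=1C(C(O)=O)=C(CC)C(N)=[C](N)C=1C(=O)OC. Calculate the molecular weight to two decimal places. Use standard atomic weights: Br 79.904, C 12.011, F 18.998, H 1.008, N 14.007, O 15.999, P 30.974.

317.14 g/mol

First, the molecular formula is C11H13BrN2O4 (counting implicit H from valence).
  Br: 1 × 79.904 = 79.904
  C: 11 × 12.011 = 132.121
  H: 13 × 1.008 = 13.104
  N: 2 × 14.007 = 28.014
  O: 4 × 15.999 = 63.996
Sum: 1×79.904 + 11×12.011 + 13×1.008 + 2×14.007 + 4×15.999 = 317.139 → 317.14 g/mol.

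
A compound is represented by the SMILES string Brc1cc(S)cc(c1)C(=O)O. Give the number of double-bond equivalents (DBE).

Molecular formula: C7H5BrO2S.
DoU = (2C + 2 + N − H − X) / 2, where X is the halogen count and O/S are ignored.
    = (2·7 + 2 + 0 − 5 − 1) / 2 = 10 / 2 = 5.

5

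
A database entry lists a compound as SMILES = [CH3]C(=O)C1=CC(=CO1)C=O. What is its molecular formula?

C7H6O3

Walk through each heavy atom and fill implicit hydrogens from standard valence (C 4, N 3, O 2, S 2, halogen 1):
  atom 1: C with explicit H count 3
  atom 2: C, bond orders sum to 4 (valence 4) → 0 H
  atom 3: O, bond orders sum to 2 (valence 2) → 0 H
  atom 4: C, bond orders sum to 4 (valence 4) → 0 H
  atom 5: C, bond orders sum to 3 (valence 4) → 1 H
  atom 6: C, bond orders sum to 4 (valence 4) → 0 H
  atom 7: C, bond orders sum to 3 (valence 4) → 1 H
  atom 8: O, bond orders sum to 2 (valence 2) → 0 H
  atom 9: C, bond orders sum to 3 (valence 4) → 1 H
  atom 10: O, bond orders sum to 2 (valence 2) → 0 H
Totals → C:7, H:6, O:3.
In Hill order: C7H6O3.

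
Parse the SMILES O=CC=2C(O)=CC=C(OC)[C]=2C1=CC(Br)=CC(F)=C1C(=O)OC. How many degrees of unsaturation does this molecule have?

Molecular formula: C16H12BrFO5.
DoU = (2C + 2 + N − H − X) / 2, where X is the halogen count and O/S are ignored.
    = (2·16 + 2 + 0 − 12 − 2) / 2 = 20 / 2 = 10.

10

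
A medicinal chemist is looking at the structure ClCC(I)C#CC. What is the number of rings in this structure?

0

In SMILES, each pair of matching ring-closure digits denotes one ring-closing bond; the number of such bonds equals the number of independent rings.
Ring-closure bonds here: 0.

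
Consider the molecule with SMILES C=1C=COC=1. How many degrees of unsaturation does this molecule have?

Degree of unsaturation = (number of rings) + (number of π bonds).
Ring closures in the SMILES: 1.
π bonds: 2 double bonds (each 1 DoU) → 2 DoU from unsaturation.
Total DoU = 1 + 2 = 3.

3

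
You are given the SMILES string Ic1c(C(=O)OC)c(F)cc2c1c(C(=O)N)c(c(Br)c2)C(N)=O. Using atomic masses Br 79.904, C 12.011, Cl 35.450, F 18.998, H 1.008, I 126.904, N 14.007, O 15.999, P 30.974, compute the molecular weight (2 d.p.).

495.04 g/mol

First, the molecular formula is C14H9BrFIN2O4 (counting implicit H from valence).
  Br: 1 × 79.904 = 79.904
  C: 14 × 12.011 = 168.154
  F: 1 × 18.998 = 18.998
  H: 9 × 1.008 = 9.072
  I: 1 × 126.904 = 126.904
  N: 2 × 14.007 = 28.014
  O: 4 × 15.999 = 63.996
Sum: 1×79.904 + 14×12.011 + 1×18.998 + 9×1.008 + 1×126.904 + 2×14.007 + 4×15.999 = 495.042 → 495.04 g/mol.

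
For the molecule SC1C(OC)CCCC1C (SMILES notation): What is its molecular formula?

C8H16OS

Walk through each heavy atom and fill implicit hydrogens from standard valence (C 4, N 3, O 2, S 2, halogen 1):
  atom 1: S, bond orders sum to 1 (valence 2) → 1 H
  atom 2: C, bond orders sum to 3 (valence 4) → 1 H
  atom 3: C, bond orders sum to 3 (valence 4) → 1 H
  atom 4: O, bond orders sum to 2 (valence 2) → 0 H
  atom 5: C, bond orders sum to 1 (valence 4) → 3 H
  atom 6: C, bond orders sum to 2 (valence 4) → 2 H
  atom 7: C, bond orders sum to 2 (valence 4) → 2 H
  atom 8: C, bond orders sum to 2 (valence 4) → 2 H
  atom 9: C, bond orders sum to 3 (valence 4) → 1 H
  atom 10: C, bond orders sum to 1 (valence 4) → 3 H
Totals → C:8, H:16, O:1, S:1.
In Hill order: C8H16OS.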